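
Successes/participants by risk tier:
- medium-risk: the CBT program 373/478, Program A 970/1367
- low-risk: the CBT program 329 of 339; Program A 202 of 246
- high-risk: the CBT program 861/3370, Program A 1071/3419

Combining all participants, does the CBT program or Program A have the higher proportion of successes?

Medium-risk: the CBT program 373/478 = 78.0%, Program A 970/1367 = 71.0% → the CBT program
Low-risk: the CBT program 329/339 = 97.1%, Program A 202/246 = 82.1% → the CBT program
High-risk: the CBT program 861/3370 = 25.5%, Program A 1071/3419 = 31.3% → Program A
Overall: the CBT program 1563/4187 = 37.3%, Program A 2243/5032 = 44.6% → Program A
(Neither sweeps every risk group, but Program A has the higher pooled rate.)

Program A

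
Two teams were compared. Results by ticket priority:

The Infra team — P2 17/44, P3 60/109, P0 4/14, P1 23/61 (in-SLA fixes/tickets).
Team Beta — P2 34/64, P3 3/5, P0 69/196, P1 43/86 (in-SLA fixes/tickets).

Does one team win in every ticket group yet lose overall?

Yes

P2: the Infra team 17/44 = 38.6%, Team Beta 34/64 = 53.1% → Team Beta
P3: the Infra team 60/109 = 55.0%, Team Beta 3/5 = 60.0% → Team Beta
P0: the Infra team 4/14 = 28.6%, Team Beta 69/196 = 35.2% → Team Beta
P1: the Infra team 23/61 = 37.7%, Team Beta 43/86 = 50.0% → Team Beta
Overall: the Infra team 104/228 = 45.6%, Team Beta 149/351 = 42.5% → the Infra team
Team Beta wins each ticket group but the Infra team wins overall — the comparison reverses. Team Beta's tickets skew toward P0, which has a lower base rate.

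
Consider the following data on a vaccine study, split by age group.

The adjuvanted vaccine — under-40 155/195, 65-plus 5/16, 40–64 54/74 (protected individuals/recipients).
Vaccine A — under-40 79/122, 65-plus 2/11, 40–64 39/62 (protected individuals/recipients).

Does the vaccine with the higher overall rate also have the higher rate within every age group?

Yes

Under-40: the adjuvanted vaccine 155/195 = 79.5%, Vaccine A 79/122 = 64.8% → the adjuvanted vaccine
65-plus: the adjuvanted vaccine 5/16 = 31.2%, Vaccine A 2/11 = 18.2% → the adjuvanted vaccine
40–64: the adjuvanted vaccine 54/74 = 73.0%, Vaccine A 39/62 = 62.9% → the adjuvanted vaccine
Overall: the adjuvanted vaccine 214/285 = 75.1%, Vaccine A 120/195 = 61.5% → the adjuvanted vaccine
The adjuvanted vaccine wins overall and in every age group — no reversal.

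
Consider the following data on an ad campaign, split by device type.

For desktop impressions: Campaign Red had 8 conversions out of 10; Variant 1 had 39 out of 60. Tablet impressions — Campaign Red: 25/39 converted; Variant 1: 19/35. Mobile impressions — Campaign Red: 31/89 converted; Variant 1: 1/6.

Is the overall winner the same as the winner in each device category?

Desktop: Campaign Red 8/10 = 80.0%, Variant 1 39/60 = 65.0% → Campaign Red
Tablet: Campaign Red 25/39 = 64.1%, Variant 1 19/35 = 54.3% → Campaign Red
Mobile: Campaign Red 31/89 = 34.8%, Variant 1 1/6 = 16.7% → Campaign Red
Overall: Campaign Red 64/138 = 46.4%, Variant 1 59/101 = 58.4% → Variant 1
Campaign Red wins each device group but Variant 1 wins overall — the comparison reverses. Campaign Red's impressions skew toward mobile, which has a lower base rate.

No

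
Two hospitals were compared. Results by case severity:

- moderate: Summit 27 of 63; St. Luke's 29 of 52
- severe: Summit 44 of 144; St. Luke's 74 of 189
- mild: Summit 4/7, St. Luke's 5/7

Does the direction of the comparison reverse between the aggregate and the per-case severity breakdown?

Moderate: Summit 27/63 = 42.9%, St. Luke's 29/52 = 55.8% → St. Luke's
Severe: Summit 44/144 = 30.6%, St. Luke's 74/189 = 39.2% → St. Luke's
Mild: Summit 4/7 = 57.1%, St. Luke's 5/7 = 71.4% → St. Luke's
Overall: Summit 75/214 = 35.0%, St. Luke's 108/248 = 43.5% → St. Luke's
St. Luke's wins overall and in every case group — no reversal.

No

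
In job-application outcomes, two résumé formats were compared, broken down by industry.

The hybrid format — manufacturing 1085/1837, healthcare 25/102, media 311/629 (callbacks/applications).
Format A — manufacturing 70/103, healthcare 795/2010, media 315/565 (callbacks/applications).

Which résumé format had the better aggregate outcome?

Manufacturing: the hybrid format 1085/1837 = 59.1%, Format A 70/103 = 68.0% → Format A
Healthcare: the hybrid format 25/102 = 24.5%, Format A 795/2010 = 39.6% → Format A
Media: the hybrid format 311/629 = 49.4%, Format A 315/565 = 55.8% → Format A
Overall: the hybrid format 1421/2568 = 55.3%, Format A 1180/2678 = 44.1% → the hybrid format
(Format A wins every industry group but the hybrid format wins overall — Format A's applications skew toward the low-rate healthcare group.)

the hybrid format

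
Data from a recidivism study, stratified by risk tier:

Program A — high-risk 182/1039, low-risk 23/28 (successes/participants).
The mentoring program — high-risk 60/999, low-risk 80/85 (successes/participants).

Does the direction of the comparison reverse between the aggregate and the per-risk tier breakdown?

High-risk: Program A 182/1039 = 17.5%, the mentoring program 60/999 = 6.0% → Program A
Low-risk: Program A 23/28 = 82.1%, the mentoring program 80/85 = 94.1% → the mentoring program
Overall: Program A 205/1067 = 19.2%, the mentoring program 140/1084 = 12.9% → Program A
Neither sweeps: Program A wins 1 of 2 groups, the mentoring program wins 1. Program A wins overall but not every group — no Simpson reversal.

No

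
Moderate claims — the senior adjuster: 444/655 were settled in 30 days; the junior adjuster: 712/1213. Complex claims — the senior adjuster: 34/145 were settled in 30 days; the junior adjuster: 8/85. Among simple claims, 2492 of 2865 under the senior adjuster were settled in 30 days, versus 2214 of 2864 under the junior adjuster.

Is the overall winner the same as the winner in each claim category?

Moderate: the senior adjuster 444/655 = 67.8%, the junior adjuster 712/1213 = 58.7% → the senior adjuster
Complex: the senior adjuster 34/145 = 23.4%, the junior adjuster 8/85 = 9.4% → the senior adjuster
Simple: the senior adjuster 2492/2865 = 87.0%, the junior adjuster 2214/2864 = 77.3% → the senior adjuster
Overall: the senior adjuster 2970/3665 = 81.0%, the junior adjuster 2934/4162 = 70.5% → the senior adjuster
The senior adjuster wins overall and in every claim group — no reversal.

Yes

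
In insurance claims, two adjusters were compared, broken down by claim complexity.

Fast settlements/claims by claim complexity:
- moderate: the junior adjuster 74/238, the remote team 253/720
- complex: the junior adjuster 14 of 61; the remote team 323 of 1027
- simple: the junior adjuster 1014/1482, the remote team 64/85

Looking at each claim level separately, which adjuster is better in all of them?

Moderate: the junior adjuster 74/238 = 31.1%, the remote team 253/720 = 35.1% → the remote team
Complex: the junior adjuster 14/61 = 23.0%, the remote team 323/1027 = 31.5% → the remote team
Simple: the junior adjuster 1014/1482 = 68.4%, the remote team 64/85 = 75.3% → the remote team
The remote team has the higher rate in all 3 groups.

the remote team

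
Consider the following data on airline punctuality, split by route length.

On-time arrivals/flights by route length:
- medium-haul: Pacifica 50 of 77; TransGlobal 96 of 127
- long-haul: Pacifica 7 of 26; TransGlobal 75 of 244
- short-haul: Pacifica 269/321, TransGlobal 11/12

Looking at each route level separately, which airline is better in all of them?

Medium-haul: Pacifica 50/77 = 64.9%, TransGlobal 96/127 = 75.6% → TransGlobal
Long-haul: Pacifica 7/26 = 26.9%, TransGlobal 75/244 = 30.7% → TransGlobal
Short-haul: Pacifica 269/321 = 83.8%, TransGlobal 11/12 = 91.7% → TransGlobal
TransGlobal has the higher rate in all 3 groups.

TransGlobal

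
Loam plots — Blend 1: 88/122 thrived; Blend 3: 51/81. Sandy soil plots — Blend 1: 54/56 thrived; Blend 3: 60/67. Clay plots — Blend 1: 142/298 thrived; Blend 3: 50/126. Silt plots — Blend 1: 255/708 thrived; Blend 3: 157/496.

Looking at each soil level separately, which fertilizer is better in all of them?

Blend 1

Loam: Blend 1 88/122 = 72.1%, Blend 3 51/81 = 63.0% → Blend 1
Sandy soil: Blend 1 54/56 = 96.4%, Blend 3 60/67 = 89.6% → Blend 1
Clay: Blend 1 142/298 = 47.7%, Blend 3 50/126 = 39.7% → Blend 1
Silt: Blend 1 255/708 = 36.0%, Blend 3 157/496 = 31.7% → Blend 1
Blend 1 has the higher rate in all 4 groups.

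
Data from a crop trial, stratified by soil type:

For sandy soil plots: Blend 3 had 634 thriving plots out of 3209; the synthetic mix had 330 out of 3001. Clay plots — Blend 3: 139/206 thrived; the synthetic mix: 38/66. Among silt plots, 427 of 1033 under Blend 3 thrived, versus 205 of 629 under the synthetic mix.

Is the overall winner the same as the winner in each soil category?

Sandy soil: Blend 3 634/3209 = 19.8%, the synthetic mix 330/3001 = 11.0% → Blend 3
Clay: Blend 3 139/206 = 67.5%, the synthetic mix 38/66 = 57.6% → Blend 3
Silt: Blend 3 427/1033 = 41.3%, the synthetic mix 205/629 = 32.6% → Blend 3
Overall: Blend 3 1200/4448 = 27.0%, the synthetic mix 573/3696 = 15.5% → Blend 3
Blend 3 wins overall and in every soil group — no reversal.

Yes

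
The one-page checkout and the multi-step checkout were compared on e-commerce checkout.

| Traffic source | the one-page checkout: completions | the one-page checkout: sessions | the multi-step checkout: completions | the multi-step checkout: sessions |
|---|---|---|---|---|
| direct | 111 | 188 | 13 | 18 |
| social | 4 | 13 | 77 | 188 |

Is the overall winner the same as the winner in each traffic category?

No

Direct: the one-page checkout 111/188 = 59.0%, the multi-step checkout 13/18 = 72.2% → the multi-step checkout
Social: the one-page checkout 4/13 = 30.8%, the multi-step checkout 77/188 = 41.0% → the multi-step checkout
Overall: the one-page checkout 115/201 = 57.2%, the multi-step checkout 90/206 = 43.7% → the one-page checkout
The multi-step checkout wins each traffic group but the one-page checkout wins overall — the comparison reverses. The multi-step checkout's sessions skew toward social, which has a lower base rate.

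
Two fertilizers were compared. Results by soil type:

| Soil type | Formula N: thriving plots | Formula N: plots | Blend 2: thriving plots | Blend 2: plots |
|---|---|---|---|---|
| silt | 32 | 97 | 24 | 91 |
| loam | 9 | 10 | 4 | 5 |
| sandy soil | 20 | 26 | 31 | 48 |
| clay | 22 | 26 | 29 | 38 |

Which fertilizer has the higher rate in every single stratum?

Silt: Formula N 32/97 = 33.0%, Blend 2 24/91 = 26.4% → Formula N
Loam: Formula N 9/10 = 90.0%, Blend 2 4/5 = 80.0% → Formula N
Sandy soil: Formula N 20/26 = 76.9%, Blend 2 31/48 = 64.6% → Formula N
Clay: Formula N 22/26 = 84.6%, Blend 2 29/38 = 76.3% → Formula N
Formula N has the higher rate in all 4 groups.

Formula N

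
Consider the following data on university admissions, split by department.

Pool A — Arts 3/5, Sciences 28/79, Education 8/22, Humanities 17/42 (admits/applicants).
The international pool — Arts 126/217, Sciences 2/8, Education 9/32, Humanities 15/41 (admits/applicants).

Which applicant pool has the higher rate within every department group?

Arts: Pool A 3/5 = 60.0%, the international pool 126/217 = 58.1% → Pool A
Sciences: Pool A 28/79 = 35.4%, the international pool 2/8 = 25.0% → Pool A
Education: Pool A 8/22 = 36.4%, the international pool 9/32 = 28.1% → Pool A
Humanities: Pool A 17/42 = 40.5%, the international pool 15/41 = 36.6% → Pool A
Pool A has the higher rate in all 4 groups.

Pool A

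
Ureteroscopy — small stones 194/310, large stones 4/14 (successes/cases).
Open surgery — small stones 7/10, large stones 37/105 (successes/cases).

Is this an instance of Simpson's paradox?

Small stones: ureteroscopy 194/310 = 62.6%, open surgery 7/10 = 70.0% → open surgery
Large stones: ureteroscopy 4/14 = 28.6%, open surgery 37/105 = 35.2% → open surgery
Overall: ureteroscopy 198/324 = 61.1%, open surgery 44/115 = 38.3% → ureteroscopy
Open surgery wins each stone group but ureteroscopy wins overall — the comparison reverses. Open surgery's cases skew toward large stones, which has a lower base rate.

Yes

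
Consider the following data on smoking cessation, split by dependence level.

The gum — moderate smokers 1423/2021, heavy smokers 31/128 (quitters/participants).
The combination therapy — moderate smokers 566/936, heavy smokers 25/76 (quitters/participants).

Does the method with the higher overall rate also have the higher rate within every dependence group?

Moderate smokers: the gum 1423/2021 = 70.4%, the combination therapy 566/936 = 60.5% → the gum
Heavy smokers: the gum 31/128 = 24.2%, the combination therapy 25/76 = 32.9% → the combination therapy
Overall: the gum 1454/2149 = 67.7%, the combination therapy 591/1012 = 58.4% → the gum
Neither sweeps: the gum wins 1 of 2 groups, the combination therapy wins 1. The gum wins overall but not every group — no Simpson reversal.

No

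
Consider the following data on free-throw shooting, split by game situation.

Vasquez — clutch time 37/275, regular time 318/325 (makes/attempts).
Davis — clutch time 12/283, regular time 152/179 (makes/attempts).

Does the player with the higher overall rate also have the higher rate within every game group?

Yes

Clutch time: Vasquez 37/275 = 13.5%, Davis 12/283 = 4.2% → Vasquez
Regular time: Vasquez 318/325 = 97.8%, Davis 152/179 = 84.9% → Vasquez
Overall: Vasquez 355/600 = 59.2%, Davis 164/462 = 35.5% → Vasquez
Vasquez wins overall and in every game group — no reversal.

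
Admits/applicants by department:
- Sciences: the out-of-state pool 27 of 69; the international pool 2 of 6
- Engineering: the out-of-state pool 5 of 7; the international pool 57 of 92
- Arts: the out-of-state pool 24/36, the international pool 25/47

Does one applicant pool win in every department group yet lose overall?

Sciences: the out-of-state pool 27/69 = 39.1%, the international pool 2/6 = 33.3% → the out-of-state pool
Engineering: the out-of-state pool 5/7 = 71.4%, the international pool 57/92 = 62.0% → the out-of-state pool
Arts: the out-of-state pool 24/36 = 66.7%, the international pool 25/47 = 53.2% → the out-of-state pool
Overall: the out-of-state pool 56/112 = 50.0%, the international pool 84/145 = 57.9% → the international pool
The out-of-state pool wins each department group but the international pool wins overall — the comparison reverses. The out-of-state pool's applicants skew toward Sciences, which has a lower base rate.

Yes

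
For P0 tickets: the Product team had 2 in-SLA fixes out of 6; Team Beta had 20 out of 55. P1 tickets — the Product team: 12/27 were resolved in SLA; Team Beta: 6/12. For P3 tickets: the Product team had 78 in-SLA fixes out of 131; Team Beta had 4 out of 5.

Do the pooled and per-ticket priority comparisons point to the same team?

No

P0: the Product team 2/6 = 33.3%, Team Beta 20/55 = 36.4% → Team Beta
P1: the Product team 12/27 = 44.4%, Team Beta 6/12 = 50.0% → Team Beta
P3: the Product team 78/131 = 59.5%, Team Beta 4/5 = 80.0% → Team Beta
Overall: the Product team 92/164 = 56.1%, Team Beta 30/72 = 41.7% → the Product team
Team Beta wins each ticket group but the Product team wins overall — the comparison reverses. Team Beta's tickets skew toward P0, which has a lower base rate.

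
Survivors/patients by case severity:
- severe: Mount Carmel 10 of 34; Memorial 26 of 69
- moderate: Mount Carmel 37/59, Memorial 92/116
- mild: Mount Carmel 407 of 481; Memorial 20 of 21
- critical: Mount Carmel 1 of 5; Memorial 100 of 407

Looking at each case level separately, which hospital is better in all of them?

Memorial

Severe: Mount Carmel 10/34 = 29.4%, Memorial 26/69 = 37.7% → Memorial
Moderate: Mount Carmel 37/59 = 62.7%, Memorial 92/116 = 79.3% → Memorial
Mild: Mount Carmel 407/481 = 84.6%, Memorial 20/21 = 95.2% → Memorial
Critical: Mount Carmel 1/5 = 20.0%, Memorial 100/407 = 24.6% → Memorial
Memorial has the higher rate in all 4 groups.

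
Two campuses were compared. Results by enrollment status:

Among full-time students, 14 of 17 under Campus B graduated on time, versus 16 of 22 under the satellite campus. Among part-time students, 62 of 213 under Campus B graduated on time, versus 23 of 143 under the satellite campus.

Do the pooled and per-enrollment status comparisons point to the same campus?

Yes

Full-time: Campus B 14/17 = 82.4%, the satellite campus 16/22 = 72.7% → Campus B
Part-time: Campus B 62/213 = 29.1%, the satellite campus 23/143 = 16.1% → Campus B
Overall: Campus B 76/230 = 33.0%, the satellite campus 39/165 = 23.6% → Campus B
Campus B wins overall and in every enrollment group — no reversal.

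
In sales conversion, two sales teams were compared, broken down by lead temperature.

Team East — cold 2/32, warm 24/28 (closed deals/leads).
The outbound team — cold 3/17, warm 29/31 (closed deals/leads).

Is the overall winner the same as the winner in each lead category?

Cold: Team East 2/32 = 6.2%, the outbound team 3/17 = 17.6% → the outbound team
Warm: Team East 24/28 = 85.7%, the outbound team 29/31 = 93.5% → the outbound team
Overall: Team East 26/60 = 43.3%, the outbound team 32/48 = 66.7% → the outbound team
The outbound team wins overall and in every lead group — no reversal.

Yes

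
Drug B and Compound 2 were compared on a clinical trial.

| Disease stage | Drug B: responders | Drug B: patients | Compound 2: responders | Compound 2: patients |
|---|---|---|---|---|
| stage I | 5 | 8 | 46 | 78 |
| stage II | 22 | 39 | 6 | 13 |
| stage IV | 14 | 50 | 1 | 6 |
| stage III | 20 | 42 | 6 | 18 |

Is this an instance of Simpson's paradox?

Yes

Stage I: Drug B 5/8 = 62.5%, Compound 2 46/78 = 59.0% → Drug B
Stage II: Drug B 22/39 = 56.4%, Compound 2 6/13 = 46.2% → Drug B
Stage IV: Drug B 14/50 = 28.0%, Compound 2 1/6 = 16.7% → Drug B
Stage III: Drug B 20/42 = 47.6%, Compound 2 6/18 = 33.3% → Drug B
Overall: Drug B 61/139 = 43.9%, Compound 2 59/115 = 51.3% → Compound 2
Drug B wins each disease group but Compound 2 wins overall — the comparison reverses. Drug B's patients skew toward stage IV, which has a lower base rate.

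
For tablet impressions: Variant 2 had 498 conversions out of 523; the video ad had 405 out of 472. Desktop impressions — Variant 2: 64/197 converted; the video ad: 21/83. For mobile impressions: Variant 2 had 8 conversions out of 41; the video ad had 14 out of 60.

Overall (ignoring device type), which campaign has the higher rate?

Variant 2

Tablet: Variant 2 498/523 = 95.2%, the video ad 405/472 = 85.8% → Variant 2
Desktop: Variant 2 64/197 = 32.5%, the video ad 21/83 = 25.3% → Variant 2
Mobile: Variant 2 8/41 = 19.5%, the video ad 14/60 = 23.3% → the video ad
Overall: Variant 2 570/761 = 74.9%, the video ad 440/615 = 71.5% → Variant 2
(Neither sweeps every device group, but Variant 2 has the higher pooled rate.)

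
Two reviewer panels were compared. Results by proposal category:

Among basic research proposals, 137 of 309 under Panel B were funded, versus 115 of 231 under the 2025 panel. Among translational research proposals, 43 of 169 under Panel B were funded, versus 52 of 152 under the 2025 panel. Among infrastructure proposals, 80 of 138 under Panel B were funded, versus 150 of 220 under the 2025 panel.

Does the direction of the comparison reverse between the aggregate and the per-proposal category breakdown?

No

Basic research: Panel B 137/309 = 44.3%, the 2025 panel 115/231 = 49.8% → the 2025 panel
Translational research: Panel B 43/169 = 25.4%, the 2025 panel 52/152 = 34.2% → the 2025 panel
Infrastructure: Panel B 80/138 = 58.0%, the 2025 panel 150/220 = 68.2% → the 2025 panel
Overall: Panel B 260/616 = 42.2%, the 2025 panel 317/603 = 52.6% → the 2025 panel
The 2025 panel wins overall and in every proposal group — no reversal.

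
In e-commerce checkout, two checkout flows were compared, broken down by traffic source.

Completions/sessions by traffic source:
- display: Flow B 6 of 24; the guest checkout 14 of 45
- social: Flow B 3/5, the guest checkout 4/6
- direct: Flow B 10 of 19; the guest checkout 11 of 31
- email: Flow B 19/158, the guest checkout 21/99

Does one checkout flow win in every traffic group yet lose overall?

Display: Flow B 6/24 = 25.0%, the guest checkout 14/45 = 31.1% → the guest checkout
Social: Flow B 3/5 = 60.0%, the guest checkout 4/6 = 66.7% → the guest checkout
Direct: Flow B 10/19 = 52.6%, the guest checkout 11/31 = 35.5% → Flow B
Email: Flow B 19/158 = 12.0%, the guest checkout 21/99 = 21.2% → the guest checkout
Overall: Flow B 38/206 = 18.4%, the guest checkout 50/181 = 27.6% → the guest checkout
Neither sweeps: Flow B wins 1 of 4 groups, the guest checkout wins 3. The guest checkout wins overall but not every group — no Simpson reversal.

No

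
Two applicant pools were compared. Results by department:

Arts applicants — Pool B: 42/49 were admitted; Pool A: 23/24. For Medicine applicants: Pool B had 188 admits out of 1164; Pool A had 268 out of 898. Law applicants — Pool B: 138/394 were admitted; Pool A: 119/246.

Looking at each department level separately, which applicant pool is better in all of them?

Arts: Pool B 42/49 = 85.7%, Pool A 23/24 = 95.8% → Pool A
Medicine: Pool B 188/1164 = 16.2%, Pool A 268/898 = 29.8% → Pool A
Law: Pool B 138/394 = 35.0%, Pool A 119/246 = 48.4% → Pool A
Pool A has the higher rate in all 3 groups.

Pool A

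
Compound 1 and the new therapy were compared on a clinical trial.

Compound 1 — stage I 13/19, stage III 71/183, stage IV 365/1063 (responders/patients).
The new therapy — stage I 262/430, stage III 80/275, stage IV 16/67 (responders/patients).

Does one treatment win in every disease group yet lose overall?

Yes

Stage I: Compound 1 13/19 = 68.4%, the new therapy 262/430 = 60.9% → Compound 1
Stage III: Compound 1 71/183 = 38.8%, the new therapy 80/275 = 29.1% → Compound 1
Stage IV: Compound 1 365/1063 = 34.3%, the new therapy 16/67 = 23.9% → Compound 1
Overall: Compound 1 449/1265 = 35.5%, the new therapy 358/772 = 46.4% → the new therapy
Compound 1 wins each disease group but the new therapy wins overall — the comparison reverses. Compound 1's patients skew toward stage IV, which has a lower base rate.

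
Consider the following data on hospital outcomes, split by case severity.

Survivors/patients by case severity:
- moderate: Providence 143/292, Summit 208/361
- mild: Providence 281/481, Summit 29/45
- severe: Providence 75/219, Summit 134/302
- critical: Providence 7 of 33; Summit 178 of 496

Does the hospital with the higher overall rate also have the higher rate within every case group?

Moderate: Providence 143/292 = 49.0%, Summit 208/361 = 57.6% → Summit
Mild: Providence 281/481 = 58.4%, Summit 29/45 = 64.4% → Summit
Severe: Providence 75/219 = 34.2%, Summit 134/302 = 44.4% → Summit
Critical: Providence 7/33 = 21.2%, Summit 178/496 = 35.9% → Summit
Overall: Providence 506/1025 = 49.4%, Summit 549/1204 = 45.6% → Providence
Summit wins each case group but Providence wins overall — the comparison reverses. Summit's patients skew toward critical, which has a lower base rate.

No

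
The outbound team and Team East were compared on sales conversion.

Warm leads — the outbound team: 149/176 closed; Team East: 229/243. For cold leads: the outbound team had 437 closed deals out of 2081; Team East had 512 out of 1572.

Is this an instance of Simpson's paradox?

No

Warm: the outbound team 149/176 = 84.7%, Team East 229/243 = 94.2% → Team East
Cold: the outbound team 437/2081 = 21.0%, Team East 512/1572 = 32.6% → Team East
Overall: the outbound team 586/2257 = 26.0%, Team East 741/1815 = 40.8% → Team East
Team East wins overall and in every lead group — no reversal.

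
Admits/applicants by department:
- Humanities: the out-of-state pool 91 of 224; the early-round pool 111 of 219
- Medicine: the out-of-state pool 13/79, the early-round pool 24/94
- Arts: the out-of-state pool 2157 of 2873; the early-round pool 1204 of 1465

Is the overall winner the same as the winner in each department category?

Humanities: the out-of-state pool 91/224 = 40.6%, the early-round pool 111/219 = 50.7% → the early-round pool
Medicine: the out-of-state pool 13/79 = 16.5%, the early-round pool 24/94 = 25.5% → the early-round pool
Arts: the out-of-state pool 2157/2873 = 75.1%, the early-round pool 1204/1465 = 82.2% → the early-round pool
Overall: the out-of-state pool 2261/3176 = 71.2%, the early-round pool 1339/1778 = 75.3% → the early-round pool
The early-round pool wins overall and in every department group — no reversal.

Yes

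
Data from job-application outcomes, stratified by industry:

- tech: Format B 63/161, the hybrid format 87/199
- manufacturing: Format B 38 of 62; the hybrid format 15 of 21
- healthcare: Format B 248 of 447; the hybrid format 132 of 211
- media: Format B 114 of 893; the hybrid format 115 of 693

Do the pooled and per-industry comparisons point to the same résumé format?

Tech: Format B 63/161 = 39.1%, the hybrid format 87/199 = 43.7% → the hybrid format
Manufacturing: Format B 38/62 = 61.3%, the hybrid format 15/21 = 71.4% → the hybrid format
Healthcare: Format B 248/447 = 55.5%, the hybrid format 132/211 = 62.6% → the hybrid format
Media: Format B 114/893 = 12.8%, the hybrid format 115/693 = 16.6% → the hybrid format
Overall: Format B 463/1563 = 29.6%, the hybrid format 349/1124 = 31.0% → the hybrid format
The hybrid format wins overall and in every industry group — no reversal.

Yes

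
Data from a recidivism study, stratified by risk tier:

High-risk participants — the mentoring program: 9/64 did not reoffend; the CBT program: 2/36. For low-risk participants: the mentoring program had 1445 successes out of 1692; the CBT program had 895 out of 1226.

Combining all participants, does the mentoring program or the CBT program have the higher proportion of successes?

the mentoring program

High-risk: the mentoring program 9/64 = 14.1%, the CBT program 2/36 = 5.6% → the mentoring program
Low-risk: the mentoring program 1445/1692 = 85.4%, the CBT program 895/1226 = 73.0% → the mentoring program
Overall: the mentoring program 1454/1756 = 82.8%, the CBT program 897/1262 = 71.1% → the mentoring program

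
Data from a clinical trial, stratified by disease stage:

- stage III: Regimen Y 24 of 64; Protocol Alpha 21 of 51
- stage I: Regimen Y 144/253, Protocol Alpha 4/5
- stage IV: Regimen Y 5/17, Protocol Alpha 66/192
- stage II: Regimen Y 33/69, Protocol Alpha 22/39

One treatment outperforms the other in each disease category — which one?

Protocol Alpha

Stage III: Regimen Y 24/64 = 37.5%, Protocol Alpha 21/51 = 41.2% → Protocol Alpha
Stage I: Regimen Y 144/253 = 56.9%, Protocol Alpha 4/5 = 80.0% → Protocol Alpha
Stage IV: Regimen Y 5/17 = 29.4%, Protocol Alpha 66/192 = 34.4% → Protocol Alpha
Stage II: Regimen Y 33/69 = 47.8%, Protocol Alpha 22/39 = 56.4% → Protocol Alpha
Protocol Alpha has the higher rate in all 4 groups.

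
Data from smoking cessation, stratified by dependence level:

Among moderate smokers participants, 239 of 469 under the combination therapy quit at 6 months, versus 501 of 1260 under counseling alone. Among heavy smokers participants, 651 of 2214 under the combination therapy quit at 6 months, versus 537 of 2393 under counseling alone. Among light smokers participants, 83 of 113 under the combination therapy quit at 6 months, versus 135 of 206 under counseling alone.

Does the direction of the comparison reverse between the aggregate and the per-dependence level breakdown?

Moderate smokers: the combination therapy 239/469 = 51.0%, counseling alone 501/1260 = 39.8% → the combination therapy
Heavy smokers: the combination therapy 651/2214 = 29.4%, counseling alone 537/2393 = 22.4% → the combination therapy
Light smokers: the combination therapy 83/113 = 73.5%, counseling alone 135/206 = 65.5% → the combination therapy
Overall: the combination therapy 973/2796 = 34.8%, counseling alone 1173/3859 = 30.4% → the combination therapy
The combination therapy wins overall and in every dependence group — no reversal.

No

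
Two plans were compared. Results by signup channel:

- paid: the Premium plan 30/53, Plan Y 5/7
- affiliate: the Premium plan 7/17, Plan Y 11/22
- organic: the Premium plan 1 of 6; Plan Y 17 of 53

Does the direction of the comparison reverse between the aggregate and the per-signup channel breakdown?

Yes

Paid: the Premium plan 30/53 = 56.6%, Plan Y 5/7 = 71.4% → Plan Y
Affiliate: the Premium plan 7/17 = 41.2%, Plan Y 11/22 = 50.0% → Plan Y
Organic: the Premium plan 1/6 = 16.7%, Plan Y 17/53 = 32.1% → Plan Y
Overall: the Premium plan 38/76 = 50.0%, Plan Y 33/82 = 40.2% → the Premium plan
Plan Y wins each signup group but the Premium plan wins overall — the comparison reverses. Plan Y's customers skew toward organic, which has a lower base rate.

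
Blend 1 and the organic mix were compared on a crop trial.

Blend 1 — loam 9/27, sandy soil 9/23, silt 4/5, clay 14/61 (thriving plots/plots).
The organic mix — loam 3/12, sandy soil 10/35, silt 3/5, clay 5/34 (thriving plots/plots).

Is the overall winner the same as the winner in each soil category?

Loam: Blend 1 9/27 = 33.3%, the organic mix 3/12 = 25.0% → Blend 1
Sandy soil: Blend 1 9/23 = 39.1%, the organic mix 10/35 = 28.6% → Blend 1
Silt: Blend 1 4/5 = 80.0%, the organic mix 3/5 = 60.0% → Blend 1
Clay: Blend 1 14/61 = 23.0%, the organic mix 5/34 = 14.7% → Blend 1
Overall: Blend 1 36/116 = 31.0%, the organic mix 21/86 = 24.4% → Blend 1
Blend 1 wins overall and in every soil group — no reversal.

Yes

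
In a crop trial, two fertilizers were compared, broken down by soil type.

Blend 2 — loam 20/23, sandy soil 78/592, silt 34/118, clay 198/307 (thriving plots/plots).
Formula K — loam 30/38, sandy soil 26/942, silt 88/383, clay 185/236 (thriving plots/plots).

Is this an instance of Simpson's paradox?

Loam: Blend 2 20/23 = 87.0%, Formula K 30/38 = 78.9% → Blend 2
Sandy soil: Blend 2 78/592 = 13.2%, Formula K 26/942 = 2.8% → Blend 2
Silt: Blend 2 34/118 = 28.8%, Formula K 88/383 = 23.0% → Blend 2
Clay: Blend 2 198/307 = 64.5%, Formula K 185/236 = 78.4% → Formula K
Overall: Blend 2 330/1040 = 31.7%, Formula K 329/1599 = 20.6% → Blend 2
Neither sweeps: Blend 2 wins 3 of 4 groups, Formula K wins 1. Blend 2 wins overall but not every group — no Simpson reversal.

No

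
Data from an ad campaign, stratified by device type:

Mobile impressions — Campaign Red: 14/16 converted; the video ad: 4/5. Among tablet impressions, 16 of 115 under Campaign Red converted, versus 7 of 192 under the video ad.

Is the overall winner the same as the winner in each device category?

Mobile: Campaign Red 14/16 = 87.5%, the video ad 4/5 = 80.0% → Campaign Red
Tablet: Campaign Red 16/115 = 13.9%, the video ad 7/192 = 3.6% → Campaign Red
Overall: Campaign Red 30/131 = 22.9%, the video ad 11/197 = 5.6% → Campaign Red
Campaign Red wins overall and in every device group — no reversal.

Yes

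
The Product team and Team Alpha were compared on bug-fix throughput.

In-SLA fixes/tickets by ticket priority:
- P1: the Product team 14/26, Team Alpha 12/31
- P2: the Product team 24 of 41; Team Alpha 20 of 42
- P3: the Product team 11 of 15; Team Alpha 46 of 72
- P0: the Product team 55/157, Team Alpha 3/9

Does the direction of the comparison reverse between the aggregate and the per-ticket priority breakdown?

P1: the Product team 14/26 = 53.8%, Team Alpha 12/31 = 38.7% → the Product team
P2: the Product team 24/41 = 58.5%, Team Alpha 20/42 = 47.6% → the Product team
P3: the Product team 11/15 = 73.3%, Team Alpha 46/72 = 63.9% → the Product team
P0: the Product team 55/157 = 35.0%, Team Alpha 3/9 = 33.3% → the Product team
Overall: the Product team 104/239 = 43.5%, Team Alpha 81/154 = 52.6% → Team Alpha
The Product team wins each ticket group but Team Alpha wins overall — the comparison reverses. The Product team's tickets skew toward P0, which has a lower base rate.

Yes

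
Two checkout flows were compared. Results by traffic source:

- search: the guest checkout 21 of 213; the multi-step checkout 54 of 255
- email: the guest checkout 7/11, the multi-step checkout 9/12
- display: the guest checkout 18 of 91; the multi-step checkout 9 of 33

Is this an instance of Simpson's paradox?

No

Search: the guest checkout 21/213 = 9.9%, the multi-step checkout 54/255 = 21.2% → the multi-step checkout
Email: the guest checkout 7/11 = 63.6%, the multi-step checkout 9/12 = 75.0% → the multi-step checkout
Display: the guest checkout 18/91 = 19.8%, the multi-step checkout 9/33 = 27.3% → the multi-step checkout
Overall: the guest checkout 46/315 = 14.6%, the multi-step checkout 72/300 = 24.0% → the multi-step checkout
The multi-step checkout wins overall and in every traffic group — no reversal.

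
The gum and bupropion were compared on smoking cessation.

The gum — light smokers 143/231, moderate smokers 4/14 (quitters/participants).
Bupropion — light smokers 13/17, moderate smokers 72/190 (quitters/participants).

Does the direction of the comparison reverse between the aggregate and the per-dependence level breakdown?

Light smokers: the gum 143/231 = 61.9%, bupropion 13/17 = 76.5% → bupropion
Moderate smokers: the gum 4/14 = 28.6%, bupropion 72/190 = 37.9% → bupropion
Overall: the gum 147/245 = 60.0%, bupropion 85/207 = 41.1% → the gum
Bupropion wins each dependence group but the gum wins overall — the comparison reverses. Bupropion's participants skew toward moderate smokers, which has a lower base rate.

Yes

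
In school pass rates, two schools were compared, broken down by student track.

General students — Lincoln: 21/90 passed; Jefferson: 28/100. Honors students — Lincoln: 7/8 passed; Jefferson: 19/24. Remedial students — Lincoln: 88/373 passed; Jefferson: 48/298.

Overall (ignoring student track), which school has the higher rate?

Lincoln

General: Lincoln 21/90 = 23.3%, Jefferson 28/100 = 28.0% → Jefferson
Honors: Lincoln 7/8 = 87.5%, Jefferson 19/24 = 79.2% → Lincoln
Remedial: Lincoln 88/373 = 23.6%, Jefferson 48/298 = 16.1% → Lincoln
Overall: Lincoln 116/471 = 24.6%, Jefferson 95/422 = 22.5% → Lincoln
(Neither sweeps every student group, but Lincoln has the higher pooled rate.)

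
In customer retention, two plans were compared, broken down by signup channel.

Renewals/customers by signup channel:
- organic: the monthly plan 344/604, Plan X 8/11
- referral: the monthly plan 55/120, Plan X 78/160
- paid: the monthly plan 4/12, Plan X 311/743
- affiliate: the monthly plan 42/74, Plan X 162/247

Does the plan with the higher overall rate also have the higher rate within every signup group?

Organic: the monthly plan 344/604 = 57.0%, Plan X 8/11 = 72.7% → Plan X
Referral: the monthly plan 55/120 = 45.8%, Plan X 78/160 = 48.8% → Plan X
Paid: the monthly plan 4/12 = 33.3%, Plan X 311/743 = 41.9% → Plan X
Affiliate: the monthly plan 42/74 = 56.8%, Plan X 162/247 = 65.6% → Plan X
Overall: the monthly plan 445/810 = 54.9%, Plan X 559/1161 = 48.1% → the monthly plan
Plan X wins each signup group but the monthly plan wins overall — the comparison reverses. Plan X's customers skew toward paid, which has a lower base rate.

No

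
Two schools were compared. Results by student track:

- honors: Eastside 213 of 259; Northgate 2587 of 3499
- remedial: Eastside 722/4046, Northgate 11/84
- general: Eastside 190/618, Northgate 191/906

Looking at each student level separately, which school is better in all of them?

Honors: Eastside 213/259 = 82.2%, Northgate 2587/3499 = 73.9% → Eastside
Remedial: Eastside 722/4046 = 17.8%, Northgate 11/84 = 13.1% → Eastside
General: Eastside 190/618 = 30.7%, Northgate 191/906 = 21.1% → Eastside
Eastside has the higher rate in all 3 groups.

Eastside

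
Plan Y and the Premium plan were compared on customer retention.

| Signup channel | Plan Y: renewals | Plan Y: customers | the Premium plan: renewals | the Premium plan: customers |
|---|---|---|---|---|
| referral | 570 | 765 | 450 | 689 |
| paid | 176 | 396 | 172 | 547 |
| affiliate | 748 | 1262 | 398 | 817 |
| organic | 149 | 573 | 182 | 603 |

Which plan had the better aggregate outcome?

Referral: Plan Y 570/765 = 74.5%, the Premium plan 450/689 = 65.3% → Plan Y
Paid: Plan Y 176/396 = 44.4%, the Premium plan 172/547 = 31.4% → Plan Y
Affiliate: Plan Y 748/1262 = 59.3%, the Premium plan 398/817 = 48.7% → Plan Y
Organic: Plan Y 149/573 = 26.0%, the Premium plan 182/603 = 30.2% → the Premium plan
Overall: Plan Y 1643/2996 = 54.8%, the Premium plan 1202/2656 = 45.3% → Plan Y
(Neither sweeps every signup group, but Plan Y has the higher pooled rate.)

Plan Y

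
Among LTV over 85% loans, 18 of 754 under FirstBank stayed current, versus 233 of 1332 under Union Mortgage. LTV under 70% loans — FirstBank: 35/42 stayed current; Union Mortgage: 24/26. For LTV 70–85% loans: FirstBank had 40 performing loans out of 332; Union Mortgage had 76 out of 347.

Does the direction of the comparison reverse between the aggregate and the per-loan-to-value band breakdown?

No

LTV over 85%: FirstBank 18/754 = 2.4%, Union Mortgage 233/1332 = 17.5% → Union Mortgage
LTV under 70%: FirstBank 35/42 = 83.3%, Union Mortgage 24/26 = 92.3% → Union Mortgage
LTV 70–85%: FirstBank 40/332 = 12.0%, Union Mortgage 76/347 = 21.9% → Union Mortgage
Overall: FirstBank 93/1128 = 8.2%, Union Mortgage 333/1705 = 19.5% → Union Mortgage
Union Mortgage wins overall and in every loan-to-value group — no reversal.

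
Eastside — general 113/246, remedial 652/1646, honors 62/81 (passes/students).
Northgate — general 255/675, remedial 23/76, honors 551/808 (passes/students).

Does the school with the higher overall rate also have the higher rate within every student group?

General: Eastside 113/246 = 45.9%, Northgate 255/675 = 37.8% → Eastside
Remedial: Eastside 652/1646 = 39.6%, Northgate 23/76 = 30.3% → Eastside
Honors: Eastside 62/81 = 76.5%, Northgate 551/808 = 68.2% → Eastside
Overall: Eastside 827/1973 = 41.9%, Northgate 829/1559 = 53.2% → Northgate
Eastside wins each student group but Northgate wins overall — the comparison reverses. Eastside's students skew toward remedial, which has a lower base rate.

No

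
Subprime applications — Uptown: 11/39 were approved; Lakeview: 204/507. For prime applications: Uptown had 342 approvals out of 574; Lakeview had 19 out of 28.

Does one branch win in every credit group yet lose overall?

Subprime: Uptown 11/39 = 28.2%, Lakeview 204/507 = 40.2% → Lakeview
Prime: Uptown 342/574 = 59.6%, Lakeview 19/28 = 67.9% → Lakeview
Overall: Uptown 353/613 = 57.6%, Lakeview 223/535 = 41.7% → Uptown
Lakeview wins each credit group but Uptown wins overall — the comparison reverses. Lakeview's applications skew toward subprime, which has a lower base rate.

Yes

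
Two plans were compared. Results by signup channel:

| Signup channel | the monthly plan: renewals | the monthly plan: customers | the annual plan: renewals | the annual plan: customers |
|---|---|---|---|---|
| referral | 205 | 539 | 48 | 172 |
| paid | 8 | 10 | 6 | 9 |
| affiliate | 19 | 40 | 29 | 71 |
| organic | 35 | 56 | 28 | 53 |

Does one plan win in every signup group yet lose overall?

No

Referral: the monthly plan 205/539 = 38.0%, the annual plan 48/172 = 27.9% → the monthly plan
Paid: the monthly plan 8/10 = 80.0%, the annual plan 6/9 = 66.7% → the monthly plan
Affiliate: the monthly plan 19/40 = 47.5%, the annual plan 29/71 = 40.8% → the monthly plan
Organic: the monthly plan 35/56 = 62.5%, the annual plan 28/53 = 52.8% → the monthly plan
Overall: the monthly plan 267/645 = 41.4%, the annual plan 111/305 = 36.4% → the monthly plan
The monthly plan wins overall and in every signup group — no reversal.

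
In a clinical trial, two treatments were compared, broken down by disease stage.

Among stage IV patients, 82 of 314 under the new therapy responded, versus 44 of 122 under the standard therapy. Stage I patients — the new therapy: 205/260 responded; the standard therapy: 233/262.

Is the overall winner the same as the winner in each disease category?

Stage IV: the new therapy 82/314 = 26.1%, the standard therapy 44/122 = 36.1% → the standard therapy
Stage I: the new therapy 205/260 = 78.8%, the standard therapy 233/262 = 88.9% → the standard therapy
Overall: the new therapy 287/574 = 50.0%, the standard therapy 277/384 = 72.1% → the standard therapy
The standard therapy wins overall and in every disease group — no reversal.

Yes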